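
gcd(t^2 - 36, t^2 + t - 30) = t + 6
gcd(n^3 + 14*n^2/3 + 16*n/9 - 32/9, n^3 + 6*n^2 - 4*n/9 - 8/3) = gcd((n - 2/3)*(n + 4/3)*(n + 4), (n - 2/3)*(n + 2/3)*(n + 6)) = n - 2/3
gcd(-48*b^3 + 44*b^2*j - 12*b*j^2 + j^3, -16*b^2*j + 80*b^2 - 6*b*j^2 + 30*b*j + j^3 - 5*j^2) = 1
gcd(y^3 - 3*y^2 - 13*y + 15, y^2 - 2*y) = 1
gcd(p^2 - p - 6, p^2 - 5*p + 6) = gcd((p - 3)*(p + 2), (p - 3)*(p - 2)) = p - 3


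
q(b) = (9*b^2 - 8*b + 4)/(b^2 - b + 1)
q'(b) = (1 - 2*b)*(9*b^2 - 8*b + 4)/(b^2 - b + 1)^2 + (18*b - 8)/(b^2 - b + 1)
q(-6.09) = 8.75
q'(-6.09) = -0.05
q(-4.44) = 8.62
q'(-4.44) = -0.11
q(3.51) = 8.85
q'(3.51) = 0.20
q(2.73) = 8.60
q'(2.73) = 0.48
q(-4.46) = 8.63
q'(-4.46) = -0.11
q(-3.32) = 8.46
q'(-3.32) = -0.20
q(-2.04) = 8.02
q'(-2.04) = -0.55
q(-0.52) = 5.92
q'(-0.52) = -2.95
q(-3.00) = 8.38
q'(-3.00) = -0.25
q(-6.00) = 8.74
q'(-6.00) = -0.05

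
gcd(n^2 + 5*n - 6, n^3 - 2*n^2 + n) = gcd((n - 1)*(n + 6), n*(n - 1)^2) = n - 1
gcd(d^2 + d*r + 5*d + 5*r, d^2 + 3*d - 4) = 1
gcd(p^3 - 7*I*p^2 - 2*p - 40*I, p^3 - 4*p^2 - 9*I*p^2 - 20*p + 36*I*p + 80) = p^2 - 9*I*p - 20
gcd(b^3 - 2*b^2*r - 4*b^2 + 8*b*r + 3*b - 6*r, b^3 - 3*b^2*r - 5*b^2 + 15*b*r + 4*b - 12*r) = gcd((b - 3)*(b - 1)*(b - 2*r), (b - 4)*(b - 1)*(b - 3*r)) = b - 1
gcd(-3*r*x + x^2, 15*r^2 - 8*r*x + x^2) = -3*r + x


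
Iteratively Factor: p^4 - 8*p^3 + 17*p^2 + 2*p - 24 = (p - 3)*(p^3 - 5*p^2 + 2*p + 8) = (p - 3)*(p - 2)*(p^2 - 3*p - 4) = (p - 4)*(p - 3)*(p - 2)*(p + 1)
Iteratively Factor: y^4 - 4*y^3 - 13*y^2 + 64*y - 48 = (y - 1)*(y^3 - 3*y^2 - 16*y + 48) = (y - 4)*(y - 1)*(y^2 + y - 12) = (y - 4)*(y - 1)*(y + 4)*(y - 3)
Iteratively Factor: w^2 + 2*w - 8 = (w - 2)*(w + 4)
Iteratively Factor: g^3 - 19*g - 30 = (g + 3)*(g^2 - 3*g - 10) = (g - 5)*(g + 3)*(g + 2)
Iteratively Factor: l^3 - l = (l + 1)*(l^2 - l) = l*(l + 1)*(l - 1)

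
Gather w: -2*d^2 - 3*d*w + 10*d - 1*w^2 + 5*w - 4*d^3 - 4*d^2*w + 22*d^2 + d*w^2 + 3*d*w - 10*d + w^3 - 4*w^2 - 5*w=-4*d^3 - 4*d^2*w + 20*d^2 + w^3 + w^2*(d - 5)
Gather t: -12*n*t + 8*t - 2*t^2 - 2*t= -2*t^2 + t*(6 - 12*n)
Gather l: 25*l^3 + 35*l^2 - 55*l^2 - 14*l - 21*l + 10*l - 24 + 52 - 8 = 25*l^3 - 20*l^2 - 25*l + 20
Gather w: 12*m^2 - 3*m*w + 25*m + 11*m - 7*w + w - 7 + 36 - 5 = 12*m^2 + 36*m + w*(-3*m - 6) + 24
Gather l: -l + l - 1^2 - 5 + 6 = 0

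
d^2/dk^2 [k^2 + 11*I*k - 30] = 2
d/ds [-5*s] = -5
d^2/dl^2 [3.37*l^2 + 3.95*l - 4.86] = 6.74000000000000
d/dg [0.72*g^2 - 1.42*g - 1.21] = 1.44*g - 1.42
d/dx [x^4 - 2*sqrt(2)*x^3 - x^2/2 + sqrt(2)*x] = 4*x^3 - 6*sqrt(2)*x^2 - x + sqrt(2)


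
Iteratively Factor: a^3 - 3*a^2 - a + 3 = (a + 1)*(a^2 - 4*a + 3) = (a - 3)*(a + 1)*(a - 1)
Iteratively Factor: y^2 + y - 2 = (y - 1)*(y + 2)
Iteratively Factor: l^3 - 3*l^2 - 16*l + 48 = (l + 4)*(l^2 - 7*l + 12) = (l - 3)*(l + 4)*(l - 4)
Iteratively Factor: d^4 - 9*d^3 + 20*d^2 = (d - 4)*(d^3 - 5*d^2) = d*(d - 4)*(d^2 - 5*d) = d^2*(d - 4)*(d - 5)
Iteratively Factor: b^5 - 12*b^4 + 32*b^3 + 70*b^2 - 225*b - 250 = (b + 2)*(b^4 - 14*b^3 + 60*b^2 - 50*b - 125) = (b + 1)*(b + 2)*(b^3 - 15*b^2 + 75*b - 125) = (b - 5)*(b + 1)*(b + 2)*(b^2 - 10*b + 25) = (b - 5)^2*(b + 1)*(b + 2)*(b - 5)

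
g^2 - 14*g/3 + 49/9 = (g - 7/3)^2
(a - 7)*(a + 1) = a^2 - 6*a - 7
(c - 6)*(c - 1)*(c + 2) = c^3 - 5*c^2 - 8*c + 12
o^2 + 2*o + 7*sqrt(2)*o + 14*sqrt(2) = (o + 2)*(o + 7*sqrt(2))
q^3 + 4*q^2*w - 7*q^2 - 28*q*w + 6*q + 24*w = (q - 6)*(q - 1)*(q + 4*w)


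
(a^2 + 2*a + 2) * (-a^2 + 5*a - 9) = -a^4 + 3*a^3 - a^2 - 8*a - 18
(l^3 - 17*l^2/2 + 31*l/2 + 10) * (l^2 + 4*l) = l^5 - 9*l^4/2 - 37*l^3/2 + 72*l^2 + 40*l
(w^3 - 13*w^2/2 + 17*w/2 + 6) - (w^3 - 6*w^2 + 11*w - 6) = -w^2/2 - 5*w/2 + 12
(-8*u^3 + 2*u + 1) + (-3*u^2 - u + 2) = -8*u^3 - 3*u^2 + u + 3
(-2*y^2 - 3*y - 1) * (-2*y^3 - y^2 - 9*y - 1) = 4*y^5 + 8*y^4 + 23*y^3 + 30*y^2 + 12*y + 1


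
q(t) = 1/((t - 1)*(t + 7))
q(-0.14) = -0.13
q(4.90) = 0.02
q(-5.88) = -0.13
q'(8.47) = -0.00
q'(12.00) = 0.00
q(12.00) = 0.00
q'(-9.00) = 0.03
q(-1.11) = -0.08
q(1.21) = 0.58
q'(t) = -1/((t - 1)*(t + 7)^2) - 1/((t - 1)^2*(t + 7))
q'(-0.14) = -0.09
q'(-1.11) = -0.02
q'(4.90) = -0.01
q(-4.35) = -0.07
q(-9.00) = 0.05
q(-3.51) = -0.06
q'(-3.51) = 0.00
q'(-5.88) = 0.10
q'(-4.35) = 0.01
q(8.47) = 0.01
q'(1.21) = -2.83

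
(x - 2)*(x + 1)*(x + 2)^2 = x^4 + 3*x^3 - 2*x^2 - 12*x - 8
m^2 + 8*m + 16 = (m + 4)^2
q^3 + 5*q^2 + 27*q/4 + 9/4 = (q + 1/2)*(q + 3/2)*(q + 3)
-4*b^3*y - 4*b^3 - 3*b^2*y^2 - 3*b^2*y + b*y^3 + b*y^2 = (-4*b + y)*(b + y)*(b*y + b)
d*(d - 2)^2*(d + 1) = d^4 - 3*d^3 + 4*d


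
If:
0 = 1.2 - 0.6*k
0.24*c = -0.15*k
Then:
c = -1.25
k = 2.00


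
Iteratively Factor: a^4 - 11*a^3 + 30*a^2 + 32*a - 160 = (a - 4)*(a^3 - 7*a^2 + 2*a + 40) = (a - 4)*(a + 2)*(a^2 - 9*a + 20) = (a - 4)^2*(a + 2)*(a - 5)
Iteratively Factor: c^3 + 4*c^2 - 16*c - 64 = (c + 4)*(c^2 - 16) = (c - 4)*(c + 4)*(c + 4)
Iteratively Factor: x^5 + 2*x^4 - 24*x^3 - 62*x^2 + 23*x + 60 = (x - 5)*(x^4 + 7*x^3 + 11*x^2 - 7*x - 12) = (x - 5)*(x + 3)*(x^3 + 4*x^2 - x - 4) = (x - 5)*(x + 1)*(x + 3)*(x^2 + 3*x - 4) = (x - 5)*(x + 1)*(x + 3)*(x + 4)*(x - 1)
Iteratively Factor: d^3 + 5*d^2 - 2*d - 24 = (d + 3)*(d^2 + 2*d - 8) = (d - 2)*(d + 3)*(d + 4)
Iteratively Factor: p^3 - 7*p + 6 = (p - 1)*(p^2 + p - 6) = (p - 1)*(p + 3)*(p - 2)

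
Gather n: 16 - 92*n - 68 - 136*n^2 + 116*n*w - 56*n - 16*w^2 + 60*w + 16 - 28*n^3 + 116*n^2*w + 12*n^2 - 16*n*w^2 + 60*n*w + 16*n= -28*n^3 + n^2*(116*w - 124) + n*(-16*w^2 + 176*w - 132) - 16*w^2 + 60*w - 36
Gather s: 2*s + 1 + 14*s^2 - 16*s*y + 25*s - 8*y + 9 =14*s^2 + s*(27 - 16*y) - 8*y + 10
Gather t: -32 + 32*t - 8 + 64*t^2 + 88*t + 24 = 64*t^2 + 120*t - 16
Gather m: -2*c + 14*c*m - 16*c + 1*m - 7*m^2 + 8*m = -18*c - 7*m^2 + m*(14*c + 9)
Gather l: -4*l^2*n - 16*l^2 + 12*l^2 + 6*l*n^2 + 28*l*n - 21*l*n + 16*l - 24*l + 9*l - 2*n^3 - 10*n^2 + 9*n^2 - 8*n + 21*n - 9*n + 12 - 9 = l^2*(-4*n - 4) + l*(6*n^2 + 7*n + 1) - 2*n^3 - n^2 + 4*n + 3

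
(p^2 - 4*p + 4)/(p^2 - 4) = (p - 2)/(p + 2)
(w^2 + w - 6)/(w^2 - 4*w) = (w^2 + w - 6)/(w*(w - 4))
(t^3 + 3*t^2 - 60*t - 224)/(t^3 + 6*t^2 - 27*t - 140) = (t - 8)/(t - 5)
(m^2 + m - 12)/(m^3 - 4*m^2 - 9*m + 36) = (m + 4)/(m^2 - m - 12)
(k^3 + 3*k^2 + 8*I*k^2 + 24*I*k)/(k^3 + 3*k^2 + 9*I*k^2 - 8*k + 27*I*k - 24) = k/(k + I)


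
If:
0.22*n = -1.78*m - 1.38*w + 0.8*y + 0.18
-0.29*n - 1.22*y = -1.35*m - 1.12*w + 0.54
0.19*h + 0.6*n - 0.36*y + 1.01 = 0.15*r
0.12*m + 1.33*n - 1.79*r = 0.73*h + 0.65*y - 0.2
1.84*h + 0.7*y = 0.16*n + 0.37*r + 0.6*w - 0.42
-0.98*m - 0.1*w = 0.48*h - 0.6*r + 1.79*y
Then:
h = 2.69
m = -10.14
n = -1.98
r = -4.09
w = 15.05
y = 2.62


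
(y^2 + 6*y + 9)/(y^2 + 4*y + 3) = (y + 3)/(y + 1)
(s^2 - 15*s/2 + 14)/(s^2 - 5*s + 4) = (s - 7/2)/(s - 1)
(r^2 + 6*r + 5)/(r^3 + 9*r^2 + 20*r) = (r + 1)/(r*(r + 4))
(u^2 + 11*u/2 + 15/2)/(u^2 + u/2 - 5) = (u + 3)/(u - 2)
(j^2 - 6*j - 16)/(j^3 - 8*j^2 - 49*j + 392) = (j + 2)/(j^2 - 49)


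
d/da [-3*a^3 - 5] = -9*a^2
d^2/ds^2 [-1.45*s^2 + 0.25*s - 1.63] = -2.90000000000000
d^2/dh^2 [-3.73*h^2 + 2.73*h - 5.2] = -7.46000000000000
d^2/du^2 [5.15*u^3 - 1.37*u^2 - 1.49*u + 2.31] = 30.9*u - 2.74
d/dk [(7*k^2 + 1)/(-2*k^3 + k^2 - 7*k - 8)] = (14*k^4 - 43*k^2 - 114*k + 7)/(4*k^6 - 4*k^5 + 29*k^4 + 18*k^3 + 33*k^2 + 112*k + 64)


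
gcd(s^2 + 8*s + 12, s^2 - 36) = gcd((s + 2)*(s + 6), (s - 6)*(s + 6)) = s + 6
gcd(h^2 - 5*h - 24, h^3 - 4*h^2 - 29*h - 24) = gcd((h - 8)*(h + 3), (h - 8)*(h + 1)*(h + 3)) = h^2 - 5*h - 24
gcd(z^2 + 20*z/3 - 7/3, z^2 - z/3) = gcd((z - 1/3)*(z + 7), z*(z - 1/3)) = z - 1/3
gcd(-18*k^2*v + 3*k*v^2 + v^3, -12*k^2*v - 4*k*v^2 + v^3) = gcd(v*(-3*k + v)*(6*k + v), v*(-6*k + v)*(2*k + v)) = v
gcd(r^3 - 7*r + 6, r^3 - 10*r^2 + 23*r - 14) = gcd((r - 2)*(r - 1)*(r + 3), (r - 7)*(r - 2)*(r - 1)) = r^2 - 3*r + 2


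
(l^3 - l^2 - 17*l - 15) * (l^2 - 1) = l^5 - l^4 - 18*l^3 - 14*l^2 + 17*l + 15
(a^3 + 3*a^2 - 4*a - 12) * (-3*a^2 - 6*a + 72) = -3*a^5 - 15*a^4 + 66*a^3 + 276*a^2 - 216*a - 864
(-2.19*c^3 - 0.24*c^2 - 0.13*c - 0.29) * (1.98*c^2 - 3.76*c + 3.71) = -4.3362*c^5 + 7.7592*c^4 - 7.4799*c^3 - 0.9758*c^2 + 0.6081*c - 1.0759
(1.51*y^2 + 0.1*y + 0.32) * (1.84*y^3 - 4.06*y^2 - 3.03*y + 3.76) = 2.7784*y^5 - 5.9466*y^4 - 4.3925*y^3 + 4.0754*y^2 - 0.5936*y + 1.2032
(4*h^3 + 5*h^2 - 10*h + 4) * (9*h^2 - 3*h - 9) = 36*h^5 + 33*h^4 - 141*h^3 + 21*h^2 + 78*h - 36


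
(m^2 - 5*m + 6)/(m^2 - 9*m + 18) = (m - 2)/(m - 6)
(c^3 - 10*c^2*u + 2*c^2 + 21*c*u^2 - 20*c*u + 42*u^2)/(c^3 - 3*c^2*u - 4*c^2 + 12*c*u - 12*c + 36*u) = (c - 7*u)/(c - 6)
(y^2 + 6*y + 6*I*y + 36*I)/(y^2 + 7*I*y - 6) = (y + 6)/(y + I)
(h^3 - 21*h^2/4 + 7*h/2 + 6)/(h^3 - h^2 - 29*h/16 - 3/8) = 4*(h - 4)/(4*h + 1)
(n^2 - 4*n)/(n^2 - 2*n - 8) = n/(n + 2)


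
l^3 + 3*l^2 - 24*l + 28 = (l - 2)^2*(l + 7)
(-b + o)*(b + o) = -b^2 + o^2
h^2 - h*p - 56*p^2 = (h - 8*p)*(h + 7*p)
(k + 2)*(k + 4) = k^2 + 6*k + 8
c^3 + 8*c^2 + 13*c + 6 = (c + 1)^2*(c + 6)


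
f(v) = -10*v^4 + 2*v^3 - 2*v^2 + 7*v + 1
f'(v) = -40*v^3 + 6*v^2 - 4*v + 7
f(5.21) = -7102.00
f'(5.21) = -5507.81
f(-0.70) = -7.97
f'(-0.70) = 26.46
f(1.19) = -10.19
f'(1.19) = -56.67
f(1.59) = -48.80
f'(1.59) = -144.98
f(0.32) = 3.00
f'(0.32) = 5.02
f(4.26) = -3144.21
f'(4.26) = -2993.51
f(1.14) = -7.55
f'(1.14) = -49.02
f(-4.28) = -3578.04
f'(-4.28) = 3270.14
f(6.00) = -12557.00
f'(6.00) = -8441.00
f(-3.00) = -902.00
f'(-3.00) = 1153.00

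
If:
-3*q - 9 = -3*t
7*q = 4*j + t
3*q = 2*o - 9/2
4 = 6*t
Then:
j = -17/4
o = -5/4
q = -7/3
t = 2/3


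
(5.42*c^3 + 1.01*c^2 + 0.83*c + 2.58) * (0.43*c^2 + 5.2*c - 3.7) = 2.3306*c^5 + 28.6183*c^4 - 14.4451*c^3 + 1.6884*c^2 + 10.345*c - 9.546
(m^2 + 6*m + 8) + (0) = m^2 + 6*m + 8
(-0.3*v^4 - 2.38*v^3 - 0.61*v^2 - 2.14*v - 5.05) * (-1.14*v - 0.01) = 0.342*v^5 + 2.7162*v^4 + 0.7192*v^3 + 2.4457*v^2 + 5.7784*v + 0.0505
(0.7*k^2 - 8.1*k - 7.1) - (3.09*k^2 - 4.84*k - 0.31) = -2.39*k^2 - 3.26*k - 6.79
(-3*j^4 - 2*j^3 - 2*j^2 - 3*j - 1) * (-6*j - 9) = 18*j^5 + 39*j^4 + 30*j^3 + 36*j^2 + 33*j + 9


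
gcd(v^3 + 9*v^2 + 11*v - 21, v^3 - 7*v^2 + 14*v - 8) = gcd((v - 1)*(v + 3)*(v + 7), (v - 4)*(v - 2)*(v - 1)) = v - 1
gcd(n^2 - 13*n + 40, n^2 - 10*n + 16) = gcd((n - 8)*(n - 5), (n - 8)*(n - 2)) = n - 8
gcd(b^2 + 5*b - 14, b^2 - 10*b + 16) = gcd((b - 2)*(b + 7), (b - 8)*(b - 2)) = b - 2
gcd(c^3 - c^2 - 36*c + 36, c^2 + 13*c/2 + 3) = c + 6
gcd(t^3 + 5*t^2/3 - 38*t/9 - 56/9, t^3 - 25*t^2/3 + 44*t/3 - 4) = t - 2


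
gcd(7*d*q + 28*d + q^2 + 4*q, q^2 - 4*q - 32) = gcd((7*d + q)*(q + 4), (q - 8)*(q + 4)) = q + 4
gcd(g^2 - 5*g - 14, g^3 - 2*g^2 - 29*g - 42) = g^2 - 5*g - 14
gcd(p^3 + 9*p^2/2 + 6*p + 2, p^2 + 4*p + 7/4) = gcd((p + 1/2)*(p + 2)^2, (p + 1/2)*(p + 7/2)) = p + 1/2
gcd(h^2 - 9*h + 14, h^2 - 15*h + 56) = h - 7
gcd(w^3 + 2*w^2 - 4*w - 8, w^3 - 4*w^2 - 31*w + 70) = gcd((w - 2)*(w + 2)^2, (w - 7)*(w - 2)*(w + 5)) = w - 2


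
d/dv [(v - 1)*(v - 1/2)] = 2*v - 3/2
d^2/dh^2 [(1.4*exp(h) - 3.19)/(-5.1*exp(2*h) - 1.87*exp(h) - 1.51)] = (-36.414*exp(4*h) + 345.2394*exp(3*h) + 155.95749*exp(2*h) - 83.156469*exp(h) - 12.199743)*exp(h)/(132.651*exp(6*h) + 145.9161*exp(5*h) + 171.32787*exp(4*h) + 92.944423*exp(3*h) + 50.726487*exp(2*h) + 12.791361*exp(h) + 3.442951)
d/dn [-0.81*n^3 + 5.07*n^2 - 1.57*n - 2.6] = -2.43*n^2 + 10.14*n - 1.57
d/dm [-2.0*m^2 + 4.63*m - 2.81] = 4.63 - 4.0*m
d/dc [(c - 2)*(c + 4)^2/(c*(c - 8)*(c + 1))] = (-13*c^4 - 16*c^3 + 48*c^2 - 448*c - 256)/(c^2*(c^4 - 14*c^3 + 33*c^2 + 112*c + 64))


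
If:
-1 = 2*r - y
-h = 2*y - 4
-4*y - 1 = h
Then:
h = 9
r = -7/4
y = -5/2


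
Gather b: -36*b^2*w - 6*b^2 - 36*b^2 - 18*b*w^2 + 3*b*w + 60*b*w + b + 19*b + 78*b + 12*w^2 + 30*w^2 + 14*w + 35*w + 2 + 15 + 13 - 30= b^2*(-36*w - 42) + b*(-18*w^2 + 63*w + 98) + 42*w^2 + 49*w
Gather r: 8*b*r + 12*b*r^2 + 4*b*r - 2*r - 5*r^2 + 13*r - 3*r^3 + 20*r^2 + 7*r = -3*r^3 + r^2*(12*b + 15) + r*(12*b + 18)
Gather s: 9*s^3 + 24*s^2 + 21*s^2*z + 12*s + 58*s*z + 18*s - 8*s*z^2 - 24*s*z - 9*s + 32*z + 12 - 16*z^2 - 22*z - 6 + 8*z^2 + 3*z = 9*s^3 + s^2*(21*z + 24) + s*(-8*z^2 + 34*z + 21) - 8*z^2 + 13*z + 6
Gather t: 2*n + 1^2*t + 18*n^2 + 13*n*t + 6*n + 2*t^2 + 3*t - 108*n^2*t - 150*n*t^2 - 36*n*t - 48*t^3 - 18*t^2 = 18*n^2 + 8*n - 48*t^3 + t^2*(-150*n - 16) + t*(-108*n^2 - 23*n + 4)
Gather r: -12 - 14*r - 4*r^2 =-4*r^2 - 14*r - 12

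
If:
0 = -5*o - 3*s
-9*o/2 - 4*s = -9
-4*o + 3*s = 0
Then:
No Solution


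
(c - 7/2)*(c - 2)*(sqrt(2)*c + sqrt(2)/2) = sqrt(2)*c^3 - 5*sqrt(2)*c^2 + 17*sqrt(2)*c/4 + 7*sqrt(2)/2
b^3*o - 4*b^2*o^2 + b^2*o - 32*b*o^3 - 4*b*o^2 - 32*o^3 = (b - 8*o)*(b + 4*o)*(b*o + o)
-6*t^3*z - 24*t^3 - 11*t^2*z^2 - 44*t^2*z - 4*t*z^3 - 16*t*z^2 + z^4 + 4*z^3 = (-6*t + z)*(t + z)^2*(z + 4)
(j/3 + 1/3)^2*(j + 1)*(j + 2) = j^4/9 + 5*j^3/9 + j^2 + 7*j/9 + 2/9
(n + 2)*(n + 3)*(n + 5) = n^3 + 10*n^2 + 31*n + 30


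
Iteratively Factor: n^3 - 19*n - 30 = (n - 5)*(n^2 + 5*n + 6) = (n - 5)*(n + 3)*(n + 2)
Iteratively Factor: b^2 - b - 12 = (b - 4)*(b + 3)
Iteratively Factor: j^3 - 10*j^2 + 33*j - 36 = (j - 3)*(j^2 - 7*j + 12) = (j - 4)*(j - 3)*(j - 3)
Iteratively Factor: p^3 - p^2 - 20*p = (p - 5)*(p^2 + 4*p) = (p - 5)*(p + 4)*(p)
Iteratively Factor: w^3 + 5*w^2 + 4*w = (w + 1)*(w^2 + 4*w) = (w + 1)*(w + 4)*(w)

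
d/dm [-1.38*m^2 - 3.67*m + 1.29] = -2.76*m - 3.67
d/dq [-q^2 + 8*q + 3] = 8 - 2*q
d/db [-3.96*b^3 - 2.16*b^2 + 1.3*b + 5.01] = -11.88*b^2 - 4.32*b + 1.3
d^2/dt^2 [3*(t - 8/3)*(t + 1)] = 6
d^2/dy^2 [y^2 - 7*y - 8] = 2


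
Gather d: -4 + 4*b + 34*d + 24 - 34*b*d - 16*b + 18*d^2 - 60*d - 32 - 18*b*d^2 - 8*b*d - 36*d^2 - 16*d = -12*b + d^2*(-18*b - 18) + d*(-42*b - 42) - 12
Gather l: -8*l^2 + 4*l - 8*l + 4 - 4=-8*l^2 - 4*l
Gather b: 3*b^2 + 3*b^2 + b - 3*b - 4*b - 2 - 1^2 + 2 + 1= 6*b^2 - 6*b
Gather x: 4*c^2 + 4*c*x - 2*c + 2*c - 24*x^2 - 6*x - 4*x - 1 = 4*c^2 - 24*x^2 + x*(4*c - 10) - 1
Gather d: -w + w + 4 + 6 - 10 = 0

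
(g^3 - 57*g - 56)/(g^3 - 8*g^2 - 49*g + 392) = (g + 1)/(g - 7)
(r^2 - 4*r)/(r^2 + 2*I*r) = (r - 4)/(r + 2*I)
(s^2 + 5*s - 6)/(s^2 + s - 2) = (s + 6)/(s + 2)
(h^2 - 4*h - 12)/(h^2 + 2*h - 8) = (h^2 - 4*h - 12)/(h^2 + 2*h - 8)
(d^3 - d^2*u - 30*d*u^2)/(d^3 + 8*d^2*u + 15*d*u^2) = (d - 6*u)/(d + 3*u)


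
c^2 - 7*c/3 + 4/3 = (c - 4/3)*(c - 1)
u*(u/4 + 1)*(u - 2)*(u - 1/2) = u^4/4 + 3*u^3/8 - 9*u^2/4 + u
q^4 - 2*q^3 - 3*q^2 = q^2*(q - 3)*(q + 1)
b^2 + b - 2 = (b - 1)*(b + 2)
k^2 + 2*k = k*(k + 2)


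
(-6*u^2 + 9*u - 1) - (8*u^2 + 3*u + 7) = -14*u^2 + 6*u - 8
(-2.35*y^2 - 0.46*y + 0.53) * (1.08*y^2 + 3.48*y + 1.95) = -2.538*y^4 - 8.6748*y^3 - 5.6109*y^2 + 0.9474*y + 1.0335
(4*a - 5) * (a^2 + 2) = 4*a^3 - 5*a^2 + 8*a - 10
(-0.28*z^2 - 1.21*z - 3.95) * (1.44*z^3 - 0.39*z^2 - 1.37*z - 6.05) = -0.4032*z^5 - 1.6332*z^4 - 4.8325*z^3 + 4.8922*z^2 + 12.732*z + 23.8975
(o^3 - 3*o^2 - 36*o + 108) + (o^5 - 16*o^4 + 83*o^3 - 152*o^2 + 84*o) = o^5 - 16*o^4 + 84*o^3 - 155*o^2 + 48*o + 108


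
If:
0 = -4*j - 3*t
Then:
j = -3*t/4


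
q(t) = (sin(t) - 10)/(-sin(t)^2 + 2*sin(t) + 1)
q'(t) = (2*sin(t)*cos(t) - 2*cos(t))*(sin(t) - 10)/(-sin(t)^2 + 2*sin(t) + 1)^2 + cos(t)/(-sin(t)^2 + 2*sin(t) + 1)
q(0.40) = -5.91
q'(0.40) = 4.65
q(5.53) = 12.78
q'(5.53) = 36.71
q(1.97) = -4.55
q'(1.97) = -0.33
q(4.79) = 5.53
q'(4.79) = 0.82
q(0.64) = -5.12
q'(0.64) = 2.24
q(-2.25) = 9.28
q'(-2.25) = -17.30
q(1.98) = -4.56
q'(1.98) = -0.35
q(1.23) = -4.54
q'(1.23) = 0.25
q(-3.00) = -14.53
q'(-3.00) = -48.47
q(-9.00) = -1758.39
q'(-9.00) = -764296.29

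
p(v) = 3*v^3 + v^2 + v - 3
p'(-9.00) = 712.00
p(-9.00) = -2118.00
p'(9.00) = 748.00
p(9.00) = 2274.00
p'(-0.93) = 6.92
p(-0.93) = -5.48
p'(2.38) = 56.74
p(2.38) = 45.49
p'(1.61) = 27.55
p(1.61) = 13.72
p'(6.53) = 397.83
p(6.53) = 881.51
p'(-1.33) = 14.26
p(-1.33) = -9.62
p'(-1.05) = 8.82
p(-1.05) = -6.42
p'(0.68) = 6.52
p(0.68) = -0.91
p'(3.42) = 113.11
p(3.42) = 132.12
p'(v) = 9*v^2 + 2*v + 1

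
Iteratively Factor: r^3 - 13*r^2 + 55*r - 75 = (r - 3)*(r^2 - 10*r + 25) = (r - 5)*(r - 3)*(r - 5)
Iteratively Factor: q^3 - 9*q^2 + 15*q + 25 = (q - 5)*(q^2 - 4*q - 5) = (q - 5)^2*(q + 1)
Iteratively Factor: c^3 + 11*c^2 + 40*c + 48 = (c + 3)*(c^2 + 8*c + 16) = (c + 3)*(c + 4)*(c + 4)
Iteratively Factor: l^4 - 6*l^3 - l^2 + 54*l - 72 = (l - 3)*(l^3 - 3*l^2 - 10*l + 24) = (l - 4)*(l - 3)*(l^2 + l - 6) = (l - 4)*(l - 3)*(l + 3)*(l - 2)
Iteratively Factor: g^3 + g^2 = (g)*(g^2 + g) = g*(g + 1)*(g)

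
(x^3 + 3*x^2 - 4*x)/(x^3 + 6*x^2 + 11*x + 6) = x*(x^2 + 3*x - 4)/(x^3 + 6*x^2 + 11*x + 6)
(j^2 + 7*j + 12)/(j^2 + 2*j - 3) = (j + 4)/(j - 1)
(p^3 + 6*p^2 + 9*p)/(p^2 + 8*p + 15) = p*(p + 3)/(p + 5)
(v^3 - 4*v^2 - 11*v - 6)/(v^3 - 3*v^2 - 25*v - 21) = (v^2 - 5*v - 6)/(v^2 - 4*v - 21)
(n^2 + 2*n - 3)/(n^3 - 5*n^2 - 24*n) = (n - 1)/(n*(n - 8))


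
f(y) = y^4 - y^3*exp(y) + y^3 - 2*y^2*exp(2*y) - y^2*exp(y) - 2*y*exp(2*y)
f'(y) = -y^3*exp(y) + 4*y^3 - 4*y^2*exp(2*y) - 4*y^2*exp(y) + 3*y^2 - 8*y*exp(2*y) - 2*y*exp(y) - 2*exp(2*y)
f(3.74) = -65378.33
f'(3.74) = -160348.88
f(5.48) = -4131181.06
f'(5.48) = -9617342.42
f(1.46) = -148.11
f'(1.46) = -455.58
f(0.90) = -23.09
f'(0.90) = -84.10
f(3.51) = -37084.49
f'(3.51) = -91906.99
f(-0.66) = -0.05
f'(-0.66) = 0.50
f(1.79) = -395.85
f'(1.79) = -1145.23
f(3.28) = -20902.53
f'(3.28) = -52420.88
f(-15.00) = 47250.00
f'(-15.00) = -12825.00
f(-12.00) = 19008.01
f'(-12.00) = -6479.99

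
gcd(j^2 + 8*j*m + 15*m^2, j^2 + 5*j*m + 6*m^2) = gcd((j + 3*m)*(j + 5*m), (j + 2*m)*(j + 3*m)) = j + 3*m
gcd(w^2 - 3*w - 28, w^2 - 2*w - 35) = w - 7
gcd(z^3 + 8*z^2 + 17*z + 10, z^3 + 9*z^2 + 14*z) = z + 2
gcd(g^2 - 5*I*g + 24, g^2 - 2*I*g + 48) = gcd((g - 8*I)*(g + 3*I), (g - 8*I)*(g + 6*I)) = g - 8*I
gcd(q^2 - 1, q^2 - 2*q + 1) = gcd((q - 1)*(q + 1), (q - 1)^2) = q - 1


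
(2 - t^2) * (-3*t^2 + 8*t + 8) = 3*t^4 - 8*t^3 - 14*t^2 + 16*t + 16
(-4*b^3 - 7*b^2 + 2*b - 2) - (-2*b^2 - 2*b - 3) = -4*b^3 - 5*b^2 + 4*b + 1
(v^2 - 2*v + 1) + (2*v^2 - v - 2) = 3*v^2 - 3*v - 1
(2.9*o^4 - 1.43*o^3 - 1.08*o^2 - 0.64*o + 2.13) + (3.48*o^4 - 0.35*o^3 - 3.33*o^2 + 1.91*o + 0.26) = 6.38*o^4 - 1.78*o^3 - 4.41*o^2 + 1.27*o + 2.39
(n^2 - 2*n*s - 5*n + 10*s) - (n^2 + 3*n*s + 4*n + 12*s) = -5*n*s - 9*n - 2*s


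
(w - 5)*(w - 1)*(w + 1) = w^3 - 5*w^2 - w + 5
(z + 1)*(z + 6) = z^2 + 7*z + 6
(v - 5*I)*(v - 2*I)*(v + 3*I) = v^3 - 4*I*v^2 + 11*v - 30*I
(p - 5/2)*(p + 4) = p^2 + 3*p/2 - 10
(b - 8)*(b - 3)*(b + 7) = b^3 - 4*b^2 - 53*b + 168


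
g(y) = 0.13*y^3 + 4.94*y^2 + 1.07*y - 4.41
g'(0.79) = 9.12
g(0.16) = -4.11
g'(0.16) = 2.66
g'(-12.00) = -61.33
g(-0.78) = -2.30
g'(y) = 0.39*y^2 + 9.88*y + 1.07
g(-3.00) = 33.33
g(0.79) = -0.42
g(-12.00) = 469.47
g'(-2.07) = -17.71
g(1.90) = 16.35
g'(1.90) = 21.25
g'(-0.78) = -6.40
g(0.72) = -1.03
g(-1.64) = 6.55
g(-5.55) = 119.59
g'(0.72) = 8.39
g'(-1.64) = -14.08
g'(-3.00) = -25.06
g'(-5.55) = -41.75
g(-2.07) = 13.39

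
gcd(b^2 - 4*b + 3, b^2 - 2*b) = 1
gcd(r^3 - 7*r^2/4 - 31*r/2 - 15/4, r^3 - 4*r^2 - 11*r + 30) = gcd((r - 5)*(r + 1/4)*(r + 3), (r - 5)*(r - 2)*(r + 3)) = r^2 - 2*r - 15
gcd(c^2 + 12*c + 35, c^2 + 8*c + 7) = c + 7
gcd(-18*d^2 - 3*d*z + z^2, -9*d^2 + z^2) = 3*d + z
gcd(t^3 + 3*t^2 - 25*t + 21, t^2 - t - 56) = t + 7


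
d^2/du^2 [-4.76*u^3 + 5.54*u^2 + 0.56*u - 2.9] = 11.08 - 28.56*u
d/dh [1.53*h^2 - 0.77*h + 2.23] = 3.06*h - 0.77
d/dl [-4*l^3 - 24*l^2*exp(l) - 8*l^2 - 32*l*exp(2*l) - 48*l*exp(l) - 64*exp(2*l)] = -24*l^2*exp(l) - 12*l^2 - 64*l*exp(2*l) - 96*l*exp(l) - 16*l - 160*exp(2*l) - 48*exp(l)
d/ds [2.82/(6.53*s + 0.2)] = -18.4146/(6.53*s + 0.2)^2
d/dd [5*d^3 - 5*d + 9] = 15*d^2 - 5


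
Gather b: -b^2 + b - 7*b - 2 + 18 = -b^2 - 6*b + 16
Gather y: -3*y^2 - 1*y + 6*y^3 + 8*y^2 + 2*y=6*y^3 + 5*y^2 + y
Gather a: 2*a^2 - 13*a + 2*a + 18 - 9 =2*a^2 - 11*a + 9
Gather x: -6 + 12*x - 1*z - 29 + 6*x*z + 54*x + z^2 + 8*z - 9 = x*(6*z + 66) + z^2 + 7*z - 44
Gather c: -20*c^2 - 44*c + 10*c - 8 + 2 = -20*c^2 - 34*c - 6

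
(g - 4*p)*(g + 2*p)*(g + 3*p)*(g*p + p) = g^4*p + g^3*p^2 + g^3*p - 14*g^2*p^3 + g^2*p^2 - 24*g*p^4 - 14*g*p^3 - 24*p^4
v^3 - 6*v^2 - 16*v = v*(v - 8)*(v + 2)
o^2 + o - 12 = (o - 3)*(o + 4)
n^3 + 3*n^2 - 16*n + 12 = (n - 2)*(n - 1)*(n + 6)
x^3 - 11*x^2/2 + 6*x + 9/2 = (x - 3)^2*(x + 1/2)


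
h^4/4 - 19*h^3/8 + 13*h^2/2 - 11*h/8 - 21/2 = (h/4 + 1/4)*(h - 4)*(h - 7/2)*(h - 3)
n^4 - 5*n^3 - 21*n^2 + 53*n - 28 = (n - 7)*(n - 1)^2*(n + 4)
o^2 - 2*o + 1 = (o - 1)^2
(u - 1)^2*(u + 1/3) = u^3 - 5*u^2/3 + u/3 + 1/3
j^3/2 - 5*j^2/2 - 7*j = j*(j/2 + 1)*(j - 7)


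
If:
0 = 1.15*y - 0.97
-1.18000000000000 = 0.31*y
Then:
No Solution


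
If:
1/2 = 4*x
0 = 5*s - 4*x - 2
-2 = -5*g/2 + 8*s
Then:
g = 12/5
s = 1/2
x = 1/8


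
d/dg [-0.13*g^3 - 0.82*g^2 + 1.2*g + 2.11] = -0.39*g^2 - 1.64*g + 1.2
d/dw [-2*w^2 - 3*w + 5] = -4*w - 3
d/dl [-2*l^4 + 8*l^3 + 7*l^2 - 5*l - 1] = -8*l^3 + 24*l^2 + 14*l - 5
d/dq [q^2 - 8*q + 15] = 2*q - 8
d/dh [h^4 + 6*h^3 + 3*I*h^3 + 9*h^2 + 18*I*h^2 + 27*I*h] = 4*h^3 + h^2*(18 + 9*I) + h*(18 + 36*I) + 27*I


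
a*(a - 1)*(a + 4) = a^3 + 3*a^2 - 4*a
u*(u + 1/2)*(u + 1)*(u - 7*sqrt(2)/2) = u^4 - 7*sqrt(2)*u^3/2 + 3*u^3/2 - 21*sqrt(2)*u^2/4 + u^2/2 - 7*sqrt(2)*u/4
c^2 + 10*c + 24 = (c + 4)*(c + 6)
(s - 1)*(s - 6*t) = s^2 - 6*s*t - s + 6*t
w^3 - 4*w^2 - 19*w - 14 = (w - 7)*(w + 1)*(w + 2)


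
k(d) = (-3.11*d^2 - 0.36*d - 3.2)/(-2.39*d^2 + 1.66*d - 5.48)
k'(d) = (-6.22*d - 0.36)/(-2.39*d^2 + 1.66*d - 5.48) + (4.78*d - 1.66)*(-3.11*d^2 - 0.36*d - 3.2)/(-2.39*d^2 + 1.66*d - 5.48)^2 = (-6.023*d^2 + 18.7896*d + 7.2848)/(5.7121*d^4 - 7.9348*d^3 + 28.95*d^2 - 18.1936*d + 30.0304)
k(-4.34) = 1.04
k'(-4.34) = -0.06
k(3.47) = 1.47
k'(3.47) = -0.00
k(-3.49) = 0.99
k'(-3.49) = -0.08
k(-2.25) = 0.85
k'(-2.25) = -0.14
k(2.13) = 1.41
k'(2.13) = 0.12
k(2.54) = 1.45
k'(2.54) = 0.06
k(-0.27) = 0.55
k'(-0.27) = 0.05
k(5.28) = 1.45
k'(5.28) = -0.02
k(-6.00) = 1.11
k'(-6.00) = -0.03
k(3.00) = 1.47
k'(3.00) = 0.02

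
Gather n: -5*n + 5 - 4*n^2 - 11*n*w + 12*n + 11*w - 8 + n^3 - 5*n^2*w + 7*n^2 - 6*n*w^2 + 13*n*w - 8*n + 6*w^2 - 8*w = n^3 + n^2*(3 - 5*w) + n*(-6*w^2 + 2*w - 1) + 6*w^2 + 3*w - 3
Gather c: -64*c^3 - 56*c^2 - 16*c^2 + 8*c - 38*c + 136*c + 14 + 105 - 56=-64*c^3 - 72*c^2 + 106*c + 63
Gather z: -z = -z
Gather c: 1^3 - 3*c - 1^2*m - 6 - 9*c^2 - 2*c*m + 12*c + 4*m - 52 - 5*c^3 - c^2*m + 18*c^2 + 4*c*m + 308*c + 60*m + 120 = -5*c^3 + c^2*(9 - m) + c*(2*m + 317) + 63*m + 63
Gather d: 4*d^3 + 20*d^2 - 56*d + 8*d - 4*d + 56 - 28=4*d^3 + 20*d^2 - 52*d + 28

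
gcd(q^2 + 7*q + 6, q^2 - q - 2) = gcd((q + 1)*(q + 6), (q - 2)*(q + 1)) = q + 1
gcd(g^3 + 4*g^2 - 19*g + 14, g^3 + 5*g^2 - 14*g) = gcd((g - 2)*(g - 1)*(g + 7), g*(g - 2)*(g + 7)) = g^2 + 5*g - 14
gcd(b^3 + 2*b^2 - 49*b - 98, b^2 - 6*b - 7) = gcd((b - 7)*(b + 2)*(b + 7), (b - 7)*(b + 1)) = b - 7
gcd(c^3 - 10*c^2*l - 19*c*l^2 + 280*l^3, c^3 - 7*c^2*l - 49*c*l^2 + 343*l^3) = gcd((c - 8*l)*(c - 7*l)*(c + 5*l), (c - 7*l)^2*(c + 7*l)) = c - 7*l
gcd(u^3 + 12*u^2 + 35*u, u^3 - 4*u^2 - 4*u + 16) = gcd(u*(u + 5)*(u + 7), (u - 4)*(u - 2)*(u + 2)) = 1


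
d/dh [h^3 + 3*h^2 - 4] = 3*h*(h + 2)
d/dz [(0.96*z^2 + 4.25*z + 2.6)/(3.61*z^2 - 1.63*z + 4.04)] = (-16.9073*z^2 - 11.0152*z + 21.408)/(13.0321*z^4 - 11.7686*z^3 + 31.8257*z^2 - 13.1704*z + 16.3216)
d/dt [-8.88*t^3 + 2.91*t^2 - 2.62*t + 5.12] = -26.64*t^2 + 5.82*t - 2.62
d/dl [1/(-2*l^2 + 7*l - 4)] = (4*l - 7)/(2*l^2 - 7*l + 4)^2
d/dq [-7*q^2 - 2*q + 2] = -14*q - 2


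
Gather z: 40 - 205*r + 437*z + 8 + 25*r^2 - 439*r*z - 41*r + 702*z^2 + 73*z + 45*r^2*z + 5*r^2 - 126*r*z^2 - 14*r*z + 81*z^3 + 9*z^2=30*r^2 - 246*r + 81*z^3 + z^2*(711 - 126*r) + z*(45*r^2 - 453*r + 510) + 48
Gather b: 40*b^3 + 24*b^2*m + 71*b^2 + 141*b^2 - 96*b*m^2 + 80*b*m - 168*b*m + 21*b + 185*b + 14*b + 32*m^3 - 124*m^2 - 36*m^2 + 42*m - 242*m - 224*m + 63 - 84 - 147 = 40*b^3 + b^2*(24*m + 212) + b*(-96*m^2 - 88*m + 220) + 32*m^3 - 160*m^2 - 424*m - 168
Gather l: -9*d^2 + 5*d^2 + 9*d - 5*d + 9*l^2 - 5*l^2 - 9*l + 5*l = -4*d^2 + 4*d + 4*l^2 - 4*l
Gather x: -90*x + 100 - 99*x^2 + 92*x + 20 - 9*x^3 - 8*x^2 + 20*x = -9*x^3 - 107*x^2 + 22*x + 120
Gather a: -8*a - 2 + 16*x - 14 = -8*a + 16*x - 16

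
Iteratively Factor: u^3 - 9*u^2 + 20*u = (u - 4)*(u^2 - 5*u) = (u - 5)*(u - 4)*(u)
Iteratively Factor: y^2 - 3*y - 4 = (y - 4)*(y + 1)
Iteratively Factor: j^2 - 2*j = (j)*(j - 2)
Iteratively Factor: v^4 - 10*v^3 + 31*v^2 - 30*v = (v)*(v^3 - 10*v^2 + 31*v - 30) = v*(v - 3)*(v^2 - 7*v + 10) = v*(v - 3)*(v - 2)*(v - 5)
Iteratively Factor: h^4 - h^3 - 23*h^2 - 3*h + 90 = (h + 3)*(h^3 - 4*h^2 - 11*h + 30) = (h - 2)*(h + 3)*(h^2 - 2*h - 15) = (h - 2)*(h + 3)^2*(h - 5)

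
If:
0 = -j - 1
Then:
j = -1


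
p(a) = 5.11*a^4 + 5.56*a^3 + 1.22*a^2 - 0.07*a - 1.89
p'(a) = 20.44*a^3 + 16.68*a^2 + 2.44*a - 0.07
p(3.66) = 1203.74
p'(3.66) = 1234.43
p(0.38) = -1.33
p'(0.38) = 4.39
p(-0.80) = -1.81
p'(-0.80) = -1.81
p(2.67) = 372.15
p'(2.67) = 514.41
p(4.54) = 2714.15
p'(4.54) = 2267.52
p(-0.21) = -1.86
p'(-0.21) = -0.04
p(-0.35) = -1.88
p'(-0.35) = 0.24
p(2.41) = 255.23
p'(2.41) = 388.80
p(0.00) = -1.89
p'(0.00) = -0.07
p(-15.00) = 240202.41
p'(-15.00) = -65268.67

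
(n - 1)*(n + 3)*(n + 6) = n^3 + 8*n^2 + 9*n - 18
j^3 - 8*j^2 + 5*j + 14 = (j - 7)*(j - 2)*(j + 1)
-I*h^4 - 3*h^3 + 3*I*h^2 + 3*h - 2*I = (h - 1)*(h - 2*I)*(h - I)*(-I*h - I)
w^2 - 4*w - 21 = (w - 7)*(w + 3)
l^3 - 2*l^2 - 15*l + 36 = (l - 3)^2*(l + 4)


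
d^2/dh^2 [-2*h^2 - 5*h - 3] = -4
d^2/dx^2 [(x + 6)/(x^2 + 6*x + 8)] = 2*(4*(x + 3)^2*(x + 6) - 3*(x + 4)*(x^2 + 6*x + 8))/(x^2 + 6*x + 8)^3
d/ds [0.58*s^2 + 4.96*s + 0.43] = 1.16*s + 4.96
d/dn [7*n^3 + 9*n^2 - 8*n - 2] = 21*n^2 + 18*n - 8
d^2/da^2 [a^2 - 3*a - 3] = 2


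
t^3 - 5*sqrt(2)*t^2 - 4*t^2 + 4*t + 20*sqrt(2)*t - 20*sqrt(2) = (t - 2)^2*(t - 5*sqrt(2))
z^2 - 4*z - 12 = (z - 6)*(z + 2)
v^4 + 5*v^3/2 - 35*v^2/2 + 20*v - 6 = (v - 2)*(v - 1)*(v - 1/2)*(v + 6)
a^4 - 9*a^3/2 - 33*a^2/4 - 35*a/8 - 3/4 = (a - 6)*(a + 1/2)^3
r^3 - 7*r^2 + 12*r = r*(r - 4)*(r - 3)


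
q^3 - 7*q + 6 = (q - 2)*(q - 1)*(q + 3)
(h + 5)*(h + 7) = h^2 + 12*h + 35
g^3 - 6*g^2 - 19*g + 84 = (g - 7)*(g - 3)*(g + 4)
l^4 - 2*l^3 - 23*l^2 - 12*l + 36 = (l - 6)*(l - 1)*(l + 2)*(l + 3)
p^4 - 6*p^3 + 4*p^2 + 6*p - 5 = (p - 5)*(p - 1)^2*(p + 1)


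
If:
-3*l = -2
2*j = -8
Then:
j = -4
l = 2/3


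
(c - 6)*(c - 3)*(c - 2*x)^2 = c^4 - 4*c^3*x - 9*c^3 + 4*c^2*x^2 + 36*c^2*x + 18*c^2 - 36*c*x^2 - 72*c*x + 72*x^2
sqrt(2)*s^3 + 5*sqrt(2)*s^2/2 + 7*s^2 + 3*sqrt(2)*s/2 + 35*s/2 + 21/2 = (s + 3/2)*(s + 7*sqrt(2)/2)*(sqrt(2)*s + sqrt(2))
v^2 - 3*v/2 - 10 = (v - 4)*(v + 5/2)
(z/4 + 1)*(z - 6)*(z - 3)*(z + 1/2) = z^4/4 - 9*z^3/8 - 41*z^2/8 + 63*z/4 + 9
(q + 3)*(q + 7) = q^2 + 10*q + 21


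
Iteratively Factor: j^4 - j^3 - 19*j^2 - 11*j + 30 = (j - 1)*(j^3 - 19*j - 30) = (j - 5)*(j - 1)*(j^2 + 5*j + 6) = (j - 5)*(j - 1)*(j + 3)*(j + 2)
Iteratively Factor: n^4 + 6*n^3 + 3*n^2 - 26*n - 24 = (n + 3)*(n^3 + 3*n^2 - 6*n - 8) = (n - 2)*(n + 3)*(n^2 + 5*n + 4) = (n - 2)*(n + 1)*(n + 3)*(n + 4)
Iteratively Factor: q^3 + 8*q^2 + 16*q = (q)*(q^2 + 8*q + 16) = q*(q + 4)*(q + 4)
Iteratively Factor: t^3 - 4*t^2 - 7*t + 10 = (t - 1)*(t^2 - 3*t - 10) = (t - 1)*(t + 2)*(t - 5)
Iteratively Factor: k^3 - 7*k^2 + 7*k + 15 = (k - 3)*(k^2 - 4*k - 5) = (k - 3)*(k + 1)*(k - 5)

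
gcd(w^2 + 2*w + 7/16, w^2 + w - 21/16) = w + 7/4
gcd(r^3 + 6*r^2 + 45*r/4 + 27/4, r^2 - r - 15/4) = r + 3/2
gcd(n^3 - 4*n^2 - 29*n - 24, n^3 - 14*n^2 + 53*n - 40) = n - 8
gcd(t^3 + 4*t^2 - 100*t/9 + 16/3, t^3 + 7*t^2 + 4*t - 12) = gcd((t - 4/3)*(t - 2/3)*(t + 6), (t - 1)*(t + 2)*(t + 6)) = t + 6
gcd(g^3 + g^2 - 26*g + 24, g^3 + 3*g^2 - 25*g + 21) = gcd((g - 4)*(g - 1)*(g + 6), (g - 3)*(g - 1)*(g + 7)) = g - 1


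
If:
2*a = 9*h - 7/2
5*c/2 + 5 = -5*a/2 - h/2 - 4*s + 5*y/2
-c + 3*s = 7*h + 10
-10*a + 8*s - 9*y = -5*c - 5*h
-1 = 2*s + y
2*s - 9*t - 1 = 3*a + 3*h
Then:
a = 2152/4007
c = -72519/8014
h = 4073/8014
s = 6022/4007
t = -3019/24042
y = -16051/4007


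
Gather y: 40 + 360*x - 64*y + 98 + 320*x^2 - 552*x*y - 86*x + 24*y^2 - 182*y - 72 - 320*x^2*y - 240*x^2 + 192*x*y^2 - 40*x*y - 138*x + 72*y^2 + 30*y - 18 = 80*x^2 + 136*x + y^2*(192*x + 96) + y*(-320*x^2 - 592*x - 216) + 48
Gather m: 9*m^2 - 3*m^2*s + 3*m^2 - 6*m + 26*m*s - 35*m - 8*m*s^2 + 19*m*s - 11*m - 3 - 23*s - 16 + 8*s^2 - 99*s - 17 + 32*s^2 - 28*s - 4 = m^2*(12 - 3*s) + m*(-8*s^2 + 45*s - 52) + 40*s^2 - 150*s - 40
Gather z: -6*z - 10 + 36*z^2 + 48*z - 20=36*z^2 + 42*z - 30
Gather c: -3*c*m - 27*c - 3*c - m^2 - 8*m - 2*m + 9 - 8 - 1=c*(-3*m - 30) - m^2 - 10*m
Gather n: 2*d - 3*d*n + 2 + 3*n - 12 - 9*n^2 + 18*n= 2*d - 9*n^2 + n*(21 - 3*d) - 10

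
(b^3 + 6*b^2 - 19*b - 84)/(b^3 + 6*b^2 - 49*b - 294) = (b^2 - b - 12)/(b^2 - b - 42)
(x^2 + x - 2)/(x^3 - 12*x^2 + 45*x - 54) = (x^2 + x - 2)/(x^3 - 12*x^2 + 45*x - 54)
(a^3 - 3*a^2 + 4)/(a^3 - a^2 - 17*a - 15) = (a^2 - 4*a + 4)/(a^2 - 2*a - 15)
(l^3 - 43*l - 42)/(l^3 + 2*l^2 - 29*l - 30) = (l - 7)/(l - 5)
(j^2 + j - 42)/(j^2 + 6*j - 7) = (j - 6)/(j - 1)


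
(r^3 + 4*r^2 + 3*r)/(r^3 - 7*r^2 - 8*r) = (r + 3)/(r - 8)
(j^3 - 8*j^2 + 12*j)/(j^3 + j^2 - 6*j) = (j - 6)/(j + 3)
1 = 1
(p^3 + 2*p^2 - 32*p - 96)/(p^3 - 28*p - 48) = (p + 4)/(p + 2)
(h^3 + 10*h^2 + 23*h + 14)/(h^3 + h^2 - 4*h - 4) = (h + 7)/(h - 2)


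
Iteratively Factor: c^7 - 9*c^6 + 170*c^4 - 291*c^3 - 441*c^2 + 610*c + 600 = (c + 1)*(c^6 - 10*c^5 + 10*c^4 + 160*c^3 - 451*c^2 + 10*c + 600) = (c - 3)*(c + 1)*(c^5 - 7*c^4 - 11*c^3 + 127*c^2 - 70*c - 200) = (c - 5)*(c - 3)*(c + 1)*(c^4 - 2*c^3 - 21*c^2 + 22*c + 40) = (c - 5)*(c - 3)*(c - 2)*(c + 1)*(c^3 - 21*c - 20) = (c - 5)*(c - 3)*(c - 2)*(c + 1)^2*(c^2 - c - 20) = (c - 5)*(c - 3)*(c - 2)*(c + 1)^2*(c + 4)*(c - 5)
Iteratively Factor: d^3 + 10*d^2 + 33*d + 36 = (d + 3)*(d^2 + 7*d + 12) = (d + 3)^2*(d + 4)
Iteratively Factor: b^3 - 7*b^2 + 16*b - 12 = (b - 3)*(b^2 - 4*b + 4) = (b - 3)*(b - 2)*(b - 2)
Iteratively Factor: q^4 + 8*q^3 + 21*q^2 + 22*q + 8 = (q + 1)*(q^3 + 7*q^2 + 14*q + 8) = (q + 1)*(q + 2)*(q^2 + 5*q + 4) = (q + 1)*(q + 2)*(q + 4)*(q + 1)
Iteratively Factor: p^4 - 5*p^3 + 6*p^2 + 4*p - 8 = (p - 2)*(p^3 - 3*p^2 + 4) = (p - 2)^2*(p^2 - p - 2) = (p - 2)^2*(p + 1)*(p - 2)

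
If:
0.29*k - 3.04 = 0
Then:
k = 10.48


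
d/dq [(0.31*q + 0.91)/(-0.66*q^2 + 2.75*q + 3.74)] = (0.2046*q^2 + 1.2012*q - 1.3431)/(0.4356*q^4 - 3.63*q^3 + 2.6257*q^2 + 20.57*q + 13.9876)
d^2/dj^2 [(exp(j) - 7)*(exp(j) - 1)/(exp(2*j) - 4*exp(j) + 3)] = 4*(-exp(j) - 3)*exp(j)/(exp(3*j) - 9*exp(2*j) + 27*exp(j) - 27)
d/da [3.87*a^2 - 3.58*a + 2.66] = 7.74*a - 3.58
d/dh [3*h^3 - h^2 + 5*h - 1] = 9*h^2 - 2*h + 5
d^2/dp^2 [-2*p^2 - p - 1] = -4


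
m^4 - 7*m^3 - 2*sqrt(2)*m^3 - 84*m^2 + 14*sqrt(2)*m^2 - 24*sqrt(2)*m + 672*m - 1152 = (m - 4)*(m - 3)*(m - 8*sqrt(2))*(m + 6*sqrt(2))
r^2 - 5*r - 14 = (r - 7)*(r + 2)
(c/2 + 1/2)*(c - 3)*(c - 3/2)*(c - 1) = c^4/2 - 9*c^3/4 + 7*c^2/4 + 9*c/4 - 9/4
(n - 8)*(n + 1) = n^2 - 7*n - 8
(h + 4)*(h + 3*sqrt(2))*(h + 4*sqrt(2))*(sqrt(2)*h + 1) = sqrt(2)*h^4 + 4*sqrt(2)*h^3 + 15*h^3 + 31*sqrt(2)*h^2 + 60*h^2 + 24*h + 124*sqrt(2)*h + 96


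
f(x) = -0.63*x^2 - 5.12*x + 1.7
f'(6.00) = -12.68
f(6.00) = -51.70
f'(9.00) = -16.46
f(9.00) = -95.41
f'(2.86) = -8.72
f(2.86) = -18.10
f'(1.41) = -6.90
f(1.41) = -6.77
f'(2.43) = -8.18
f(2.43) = -14.46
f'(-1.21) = -3.60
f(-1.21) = 6.97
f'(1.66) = -7.21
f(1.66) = -8.54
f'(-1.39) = -3.37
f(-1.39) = 7.60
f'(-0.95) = -3.92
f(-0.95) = 6.00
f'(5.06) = -11.50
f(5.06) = -40.34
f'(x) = -1.26*x - 5.12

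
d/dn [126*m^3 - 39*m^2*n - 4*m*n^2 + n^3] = -39*m^2 - 8*m*n + 3*n^2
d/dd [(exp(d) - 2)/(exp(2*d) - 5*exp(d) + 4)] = (-(exp(d) - 2)*(2*exp(d) - 5) + exp(2*d) - 5*exp(d) + 4)*exp(d)/(exp(2*d) - 5*exp(d) + 4)^2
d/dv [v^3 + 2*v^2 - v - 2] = 3*v^2 + 4*v - 1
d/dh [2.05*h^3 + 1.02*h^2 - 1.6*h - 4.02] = 6.15*h^2 + 2.04*h - 1.6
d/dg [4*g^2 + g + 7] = 8*g + 1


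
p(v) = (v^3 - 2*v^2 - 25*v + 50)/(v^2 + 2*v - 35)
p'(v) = (-2*v - 2)*(v^3 - 2*v^2 - 25*v + 50)/(v^2 + 2*v - 35)^2 + (3*v^2 - 4*v - 25)/(v^2 + 2*v - 35) = (v^2 + 14*v + 31)/(v^2 + 14*v + 49)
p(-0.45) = -1.70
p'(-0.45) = 0.58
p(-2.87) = -2.51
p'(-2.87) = -0.06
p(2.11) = 0.09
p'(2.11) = 0.78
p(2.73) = 0.58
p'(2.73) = 0.81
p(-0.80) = -1.90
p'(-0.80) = 0.53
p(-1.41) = -2.19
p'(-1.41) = 0.42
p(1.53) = -0.36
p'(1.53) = 0.75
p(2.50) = 0.39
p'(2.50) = 0.80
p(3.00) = 0.80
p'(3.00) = 0.82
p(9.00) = 6.12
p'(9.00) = 0.93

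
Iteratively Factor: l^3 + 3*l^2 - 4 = (l + 2)*(l^2 + l - 2) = (l + 2)^2*(l - 1)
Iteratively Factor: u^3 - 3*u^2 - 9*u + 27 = (u - 3)*(u^2 - 9) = (u - 3)^2*(u + 3)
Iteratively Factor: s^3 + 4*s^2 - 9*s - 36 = (s - 3)*(s^2 + 7*s + 12) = (s - 3)*(s + 4)*(s + 3)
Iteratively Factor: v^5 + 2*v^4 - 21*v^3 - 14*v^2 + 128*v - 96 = (v + 4)*(v^4 - 2*v^3 - 13*v^2 + 38*v - 24) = (v + 4)^2*(v^3 - 6*v^2 + 11*v - 6) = (v - 3)*(v + 4)^2*(v^2 - 3*v + 2) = (v - 3)*(v - 1)*(v + 4)^2*(v - 2)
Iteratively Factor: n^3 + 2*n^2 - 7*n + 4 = (n - 1)*(n^2 + 3*n - 4) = (n - 1)*(n + 4)*(n - 1)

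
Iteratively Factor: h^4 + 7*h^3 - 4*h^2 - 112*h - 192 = (h + 4)*(h^3 + 3*h^2 - 16*h - 48) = (h + 3)*(h + 4)*(h^2 - 16) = (h + 3)*(h + 4)^2*(h - 4)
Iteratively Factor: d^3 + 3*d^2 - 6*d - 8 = (d + 1)*(d^2 + 2*d - 8) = (d + 1)*(d + 4)*(d - 2)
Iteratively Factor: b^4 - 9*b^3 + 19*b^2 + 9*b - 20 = (b + 1)*(b^3 - 10*b^2 + 29*b - 20) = (b - 4)*(b + 1)*(b^2 - 6*b + 5) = (b - 4)*(b - 1)*(b + 1)*(b - 5)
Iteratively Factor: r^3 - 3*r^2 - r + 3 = (r - 3)*(r^2 - 1) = (r - 3)*(r - 1)*(r + 1)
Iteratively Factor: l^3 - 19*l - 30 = (l + 2)*(l^2 - 2*l - 15) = (l - 5)*(l + 2)*(l + 3)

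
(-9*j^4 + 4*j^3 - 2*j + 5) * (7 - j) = 9*j^5 - 67*j^4 + 28*j^3 + 2*j^2 - 19*j + 35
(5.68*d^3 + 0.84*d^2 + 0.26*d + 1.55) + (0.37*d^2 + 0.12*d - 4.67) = 5.68*d^3 + 1.21*d^2 + 0.38*d - 3.12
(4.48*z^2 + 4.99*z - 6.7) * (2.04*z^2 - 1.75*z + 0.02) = 9.1392*z^4 + 2.3396*z^3 - 22.3109*z^2 + 11.8248*z - 0.134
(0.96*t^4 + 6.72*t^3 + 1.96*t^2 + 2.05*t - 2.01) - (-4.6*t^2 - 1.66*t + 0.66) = 0.96*t^4 + 6.72*t^3 + 6.56*t^2 + 3.71*t - 2.67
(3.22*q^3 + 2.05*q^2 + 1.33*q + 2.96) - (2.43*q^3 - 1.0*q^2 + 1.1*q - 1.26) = 0.79*q^3 + 3.05*q^2 + 0.23*q + 4.22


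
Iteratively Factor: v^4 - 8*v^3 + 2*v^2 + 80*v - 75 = (v - 1)*(v^3 - 7*v^2 - 5*v + 75) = (v - 5)*(v - 1)*(v^2 - 2*v - 15) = (v - 5)*(v - 1)*(v + 3)*(v - 5)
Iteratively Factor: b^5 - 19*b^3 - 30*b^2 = (b - 5)*(b^4 + 5*b^3 + 6*b^2) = b*(b - 5)*(b^3 + 5*b^2 + 6*b) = b^2*(b - 5)*(b^2 + 5*b + 6) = b^2*(b - 5)*(b + 3)*(b + 2)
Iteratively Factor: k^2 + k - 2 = (k + 2)*(k - 1)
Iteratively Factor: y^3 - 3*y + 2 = (y - 1)*(y^2 + y - 2) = (y - 1)^2*(y + 2)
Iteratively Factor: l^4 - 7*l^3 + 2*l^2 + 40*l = (l - 4)*(l^3 - 3*l^2 - 10*l) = (l - 5)*(l - 4)*(l^2 + 2*l) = (l - 5)*(l - 4)*(l + 2)*(l)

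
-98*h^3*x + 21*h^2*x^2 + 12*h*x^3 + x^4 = x*(-2*h + x)*(7*h + x)^2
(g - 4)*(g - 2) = g^2 - 6*g + 8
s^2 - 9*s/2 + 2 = (s - 4)*(s - 1/2)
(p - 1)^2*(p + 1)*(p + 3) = p^4 + 2*p^3 - 4*p^2 - 2*p + 3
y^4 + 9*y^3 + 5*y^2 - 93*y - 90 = (y - 3)*(y + 1)*(y + 5)*(y + 6)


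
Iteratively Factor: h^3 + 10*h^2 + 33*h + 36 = (h + 4)*(h^2 + 6*h + 9) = (h + 3)*(h + 4)*(h + 3)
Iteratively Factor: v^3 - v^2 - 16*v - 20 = (v + 2)*(v^2 - 3*v - 10) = (v + 2)^2*(v - 5)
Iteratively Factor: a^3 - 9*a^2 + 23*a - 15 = (a - 3)*(a^2 - 6*a + 5) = (a - 3)*(a - 1)*(a - 5)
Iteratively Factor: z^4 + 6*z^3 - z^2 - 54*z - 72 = (z - 3)*(z^3 + 9*z^2 + 26*z + 24) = (z - 3)*(z + 3)*(z^2 + 6*z + 8) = (z - 3)*(z + 2)*(z + 3)*(z + 4)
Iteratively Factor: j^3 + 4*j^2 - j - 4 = (j + 1)*(j^2 + 3*j - 4) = (j - 1)*(j + 1)*(j + 4)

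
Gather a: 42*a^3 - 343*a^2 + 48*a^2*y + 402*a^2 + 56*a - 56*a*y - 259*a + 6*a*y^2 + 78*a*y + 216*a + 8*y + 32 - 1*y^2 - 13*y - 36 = 42*a^3 + a^2*(48*y + 59) + a*(6*y^2 + 22*y + 13) - y^2 - 5*y - 4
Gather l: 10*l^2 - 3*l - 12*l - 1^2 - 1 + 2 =10*l^2 - 15*l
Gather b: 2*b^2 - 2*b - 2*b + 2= 2*b^2 - 4*b + 2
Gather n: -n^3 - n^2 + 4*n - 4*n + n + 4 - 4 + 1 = -n^3 - n^2 + n + 1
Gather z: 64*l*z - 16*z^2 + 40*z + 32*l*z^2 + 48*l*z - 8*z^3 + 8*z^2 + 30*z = -8*z^3 + z^2*(32*l - 8) + z*(112*l + 70)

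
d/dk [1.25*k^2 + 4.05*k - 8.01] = 2.5*k + 4.05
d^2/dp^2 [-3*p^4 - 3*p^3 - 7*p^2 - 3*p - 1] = -36*p^2 - 18*p - 14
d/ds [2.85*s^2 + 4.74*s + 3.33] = 5.7*s + 4.74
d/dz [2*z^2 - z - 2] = 4*z - 1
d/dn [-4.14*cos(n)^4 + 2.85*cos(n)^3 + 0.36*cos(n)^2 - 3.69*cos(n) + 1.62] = (16.56*cos(n)^3 - 8.55*cos(n)^2 - 0.72*cos(n) + 3.69)*sin(n)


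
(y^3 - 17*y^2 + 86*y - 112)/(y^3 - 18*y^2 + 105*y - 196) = (y^2 - 10*y + 16)/(y^2 - 11*y + 28)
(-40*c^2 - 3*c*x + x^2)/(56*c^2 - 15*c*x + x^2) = (5*c + x)/(-7*c + x)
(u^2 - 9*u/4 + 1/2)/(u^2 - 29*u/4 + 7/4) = (u - 2)/(u - 7)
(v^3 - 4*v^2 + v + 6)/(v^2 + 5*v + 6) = (v^3 - 4*v^2 + v + 6)/(v^2 + 5*v + 6)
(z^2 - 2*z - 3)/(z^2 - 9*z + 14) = (z^2 - 2*z - 3)/(z^2 - 9*z + 14)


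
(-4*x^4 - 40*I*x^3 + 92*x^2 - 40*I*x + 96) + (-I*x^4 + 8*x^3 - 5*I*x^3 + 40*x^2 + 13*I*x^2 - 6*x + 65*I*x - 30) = -4*x^4 - I*x^4 + 8*x^3 - 45*I*x^3 + 132*x^2 + 13*I*x^2 - 6*x + 25*I*x + 66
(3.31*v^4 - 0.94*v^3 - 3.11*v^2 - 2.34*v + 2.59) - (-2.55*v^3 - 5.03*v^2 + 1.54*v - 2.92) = 3.31*v^4 + 1.61*v^3 + 1.92*v^2 - 3.88*v + 5.51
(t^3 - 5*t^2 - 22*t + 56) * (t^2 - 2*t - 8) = t^5 - 7*t^4 - 20*t^3 + 140*t^2 + 64*t - 448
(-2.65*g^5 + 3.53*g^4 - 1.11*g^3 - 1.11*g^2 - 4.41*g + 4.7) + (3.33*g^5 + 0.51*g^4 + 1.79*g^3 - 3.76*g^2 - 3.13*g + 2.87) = 0.68*g^5 + 4.04*g^4 + 0.68*g^3 - 4.87*g^2 - 7.54*g + 7.57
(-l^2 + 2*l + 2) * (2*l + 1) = -2*l^3 + 3*l^2 + 6*l + 2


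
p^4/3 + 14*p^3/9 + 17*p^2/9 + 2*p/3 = p*(p/3 + 1)*(p + 2/3)*(p + 1)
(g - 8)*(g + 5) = g^2 - 3*g - 40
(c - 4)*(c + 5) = c^2 + c - 20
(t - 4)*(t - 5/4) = t^2 - 21*t/4 + 5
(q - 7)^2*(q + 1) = q^3 - 13*q^2 + 35*q + 49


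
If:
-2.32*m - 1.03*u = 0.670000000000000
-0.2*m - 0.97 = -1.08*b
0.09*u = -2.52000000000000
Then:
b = 3.15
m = 12.14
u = -28.00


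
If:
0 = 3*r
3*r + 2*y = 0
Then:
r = 0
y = 0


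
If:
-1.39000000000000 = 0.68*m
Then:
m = -2.04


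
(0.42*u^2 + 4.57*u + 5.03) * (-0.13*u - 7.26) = -0.0546*u^3 - 3.6433*u^2 - 33.8321*u - 36.5178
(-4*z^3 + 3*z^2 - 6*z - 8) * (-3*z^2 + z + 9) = 12*z^5 - 13*z^4 - 15*z^3 + 45*z^2 - 62*z - 72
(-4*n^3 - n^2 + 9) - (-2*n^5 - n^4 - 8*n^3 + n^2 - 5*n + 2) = 2*n^5 + n^4 + 4*n^3 - 2*n^2 + 5*n + 7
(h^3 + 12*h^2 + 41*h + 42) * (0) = 0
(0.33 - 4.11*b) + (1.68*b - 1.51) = -2.43*b - 1.18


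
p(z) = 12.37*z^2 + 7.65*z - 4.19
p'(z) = 24.74*z + 7.65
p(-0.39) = -5.29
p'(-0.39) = -2.00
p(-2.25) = 41.22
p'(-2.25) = -48.02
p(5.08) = 353.90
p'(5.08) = 133.33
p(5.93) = 476.16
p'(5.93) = 154.36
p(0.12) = -3.09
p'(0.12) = 10.62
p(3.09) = 137.56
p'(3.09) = 84.10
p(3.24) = 150.45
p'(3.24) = 87.81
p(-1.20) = 4.44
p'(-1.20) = -22.04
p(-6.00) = 395.23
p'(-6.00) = -140.79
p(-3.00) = 84.19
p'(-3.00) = -66.57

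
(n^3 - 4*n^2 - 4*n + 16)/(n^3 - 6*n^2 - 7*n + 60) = (n^2 - 4)/(n^2 - 2*n - 15)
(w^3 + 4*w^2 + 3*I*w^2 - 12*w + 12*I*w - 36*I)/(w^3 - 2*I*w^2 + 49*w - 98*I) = (w^3 + w^2*(4 + 3*I) + 12*w*(-1 + I) - 36*I)/(w^3 - 2*I*w^2 + 49*w - 98*I)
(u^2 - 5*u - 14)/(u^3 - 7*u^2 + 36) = (u - 7)/(u^2 - 9*u + 18)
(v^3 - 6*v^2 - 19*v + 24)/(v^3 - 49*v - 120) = (v - 1)/(v + 5)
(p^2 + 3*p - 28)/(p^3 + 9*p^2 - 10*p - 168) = 1/(p + 6)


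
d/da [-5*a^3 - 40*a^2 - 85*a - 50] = -15*a^2 - 80*a - 85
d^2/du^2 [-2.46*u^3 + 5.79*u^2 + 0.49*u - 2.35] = 11.58 - 14.76*u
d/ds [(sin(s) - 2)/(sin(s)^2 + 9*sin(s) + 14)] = (-sin(s)^2 + 4*sin(s) + 32)*cos(s)/(sin(s)^2 + 9*sin(s) + 14)^2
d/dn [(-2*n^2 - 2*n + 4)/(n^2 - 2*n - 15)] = 2*(3*n^2 + 26*n + 19)/(n^4 - 4*n^3 - 26*n^2 + 60*n + 225)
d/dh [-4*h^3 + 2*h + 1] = 2 - 12*h^2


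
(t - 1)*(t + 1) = t^2 - 1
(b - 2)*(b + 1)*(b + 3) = b^3 + 2*b^2 - 5*b - 6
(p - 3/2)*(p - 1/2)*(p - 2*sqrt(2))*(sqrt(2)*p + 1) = sqrt(2)*p^4 - 3*p^3 - 2*sqrt(2)*p^3 - 5*sqrt(2)*p^2/4 + 6*p^2 - 9*p/4 + 4*sqrt(2)*p - 3*sqrt(2)/2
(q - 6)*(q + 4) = q^2 - 2*q - 24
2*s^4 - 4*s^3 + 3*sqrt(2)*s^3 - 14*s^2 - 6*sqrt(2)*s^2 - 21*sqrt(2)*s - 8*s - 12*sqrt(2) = (s - 4)*(s + 3*sqrt(2)/2)*(sqrt(2)*s + sqrt(2))^2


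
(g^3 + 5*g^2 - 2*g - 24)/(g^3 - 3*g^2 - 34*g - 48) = (g^2 + 2*g - 8)/(g^2 - 6*g - 16)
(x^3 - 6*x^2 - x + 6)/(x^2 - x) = x - 5 - 6/x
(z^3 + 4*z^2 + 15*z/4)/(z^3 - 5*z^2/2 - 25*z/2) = (z + 3/2)/(z - 5)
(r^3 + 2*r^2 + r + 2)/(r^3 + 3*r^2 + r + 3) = (r + 2)/(r + 3)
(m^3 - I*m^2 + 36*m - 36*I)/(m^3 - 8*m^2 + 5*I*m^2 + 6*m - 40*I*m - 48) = (m - 6*I)/(m - 8)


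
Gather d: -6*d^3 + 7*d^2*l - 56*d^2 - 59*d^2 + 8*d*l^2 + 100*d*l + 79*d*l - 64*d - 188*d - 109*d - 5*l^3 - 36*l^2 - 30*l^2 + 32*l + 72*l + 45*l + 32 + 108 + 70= -6*d^3 + d^2*(7*l - 115) + d*(8*l^2 + 179*l - 361) - 5*l^3 - 66*l^2 + 149*l + 210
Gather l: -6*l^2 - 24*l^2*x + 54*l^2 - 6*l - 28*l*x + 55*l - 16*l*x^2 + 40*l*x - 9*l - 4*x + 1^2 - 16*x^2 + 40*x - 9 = l^2*(48 - 24*x) + l*(-16*x^2 + 12*x + 40) - 16*x^2 + 36*x - 8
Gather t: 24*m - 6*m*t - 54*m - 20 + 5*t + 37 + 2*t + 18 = -30*m + t*(7 - 6*m) + 35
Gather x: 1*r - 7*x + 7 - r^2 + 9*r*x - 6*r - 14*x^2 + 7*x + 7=-r^2 + 9*r*x - 5*r - 14*x^2 + 14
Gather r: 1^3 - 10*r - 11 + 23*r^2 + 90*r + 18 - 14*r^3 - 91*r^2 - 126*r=-14*r^3 - 68*r^2 - 46*r + 8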